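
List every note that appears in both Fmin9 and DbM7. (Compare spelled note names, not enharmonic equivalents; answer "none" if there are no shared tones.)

F  A♭  C

Fmin9 = F, A♭, C, E♭, G.
DbM7 = D♭, F, A♭, C.
Shared: F, A♭, C.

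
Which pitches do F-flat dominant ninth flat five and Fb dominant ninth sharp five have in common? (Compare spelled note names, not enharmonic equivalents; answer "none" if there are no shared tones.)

F-flat, A-flat, E-double-flat, G-flat

F-flat dominant ninth flat five: F-flat A-flat C-double-flat E-double-flat G-flat
Fb dominant ninth sharp five: F-flat A-flat C E-double-flat G-flat
Common to both → F-flat, A-flat, E-double-flat, G-flat.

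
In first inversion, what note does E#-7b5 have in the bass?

E#-7b5 = E#–G#–B–D#. First inversion → third in the bass = G#.

G#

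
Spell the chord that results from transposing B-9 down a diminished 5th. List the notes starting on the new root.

B down a diminished 5th → E#. New chord: E# minor ninth.
Root: E#
Minor 3rd (3rd): G#
Perfect 5th (5th): B#
Minor 7th (7th): D#
Major 9th (9th): F##

E#  G#  B#  D#  F##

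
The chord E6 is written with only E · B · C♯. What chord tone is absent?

G♯

E6 = E, G♯, B, C♯. The voicing lacks the 3rd (major 3rd), G♯.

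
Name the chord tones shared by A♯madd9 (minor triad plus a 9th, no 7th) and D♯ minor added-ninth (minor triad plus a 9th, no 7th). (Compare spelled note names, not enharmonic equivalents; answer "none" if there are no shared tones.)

A♯madd9 = A#, C#, E#, B#.
D♯ minor added-ninth = D#, F#, A#, E#.
Shared: A#, E#.

A#, E#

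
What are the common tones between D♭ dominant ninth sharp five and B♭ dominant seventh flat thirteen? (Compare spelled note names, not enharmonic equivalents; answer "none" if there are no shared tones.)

F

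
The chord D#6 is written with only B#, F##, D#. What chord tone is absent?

A#

The full D#6 chord is D#, F##, A#, B#.
Comparing with the voicing, the perfect 5th (5th) — A# — is absent.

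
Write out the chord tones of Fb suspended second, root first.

Fb suspended second is a suspended second built on Fb.
- root: Fb
- major 2nd: Gb
- perfect 5th: Cb

Fb  Gb  Cb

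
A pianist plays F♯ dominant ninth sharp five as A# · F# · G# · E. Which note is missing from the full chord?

F♯ dominant ninth sharp five = F#, A#, C##, E, G#. The voicing lacks the 5th (augmented 5th), C##.

C##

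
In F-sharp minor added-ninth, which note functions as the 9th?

G-sharp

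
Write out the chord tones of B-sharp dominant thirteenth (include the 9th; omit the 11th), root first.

B# D## F## A# C## G##

B-sharp dominant thirteenth: dominant thirteenth on B#.
root → B#
3rd (major 3rd) → D##
5th (perfect 5th) → F##
7th (minor 7th) → A#
9th (major 9th) → C##
13th (major 13th) → G##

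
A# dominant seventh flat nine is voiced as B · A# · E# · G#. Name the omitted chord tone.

C##

The full A# dominant seventh flat nine chord is A#, C##, E#, G#, B.
Comparing with the voicing, the major 3rd (3rd) — C## — is absent.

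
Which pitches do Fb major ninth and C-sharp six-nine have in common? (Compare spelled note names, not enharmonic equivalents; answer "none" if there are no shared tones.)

none

Fb major ninth = Fb, Ab, Cb, Eb, Gb.
C-sharp six-nine = C#, E#, G#, A#, D#.
Shared: none.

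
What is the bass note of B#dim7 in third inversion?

B#dim7 in root position is B#–D#–F#–A.
Third inversion places the seventh in the bass, which is A.

A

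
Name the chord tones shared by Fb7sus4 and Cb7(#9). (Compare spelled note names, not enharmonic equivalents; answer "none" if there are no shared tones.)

Bbb, Cb

Fb7sus4 = Fb, Bbb, Cb, Ebb.
Cb7(#9) = Cb, Eb, Gb, Bbb, D.
Shared: Bbb, Cb.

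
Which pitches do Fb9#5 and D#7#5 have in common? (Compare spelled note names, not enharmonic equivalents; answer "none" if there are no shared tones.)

Fb9#5: Fb Ab C Ebb Gb
D#7#5: D# F## A## C#
Common to both → none.

none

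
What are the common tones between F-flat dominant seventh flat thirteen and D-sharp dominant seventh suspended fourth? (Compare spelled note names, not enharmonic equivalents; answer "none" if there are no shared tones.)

none

F-flat dominant seventh flat thirteen: F-flat A-flat C-flat E-double-flat D-double-flat
D-sharp dominant seventh suspended fourth: D-sharp G-sharp A-sharp C-sharp
Common to both → none.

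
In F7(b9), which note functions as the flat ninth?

Gb

Root of F7(b9) = F. The 9th is a minor 9th: F up a minor 9th → Gb.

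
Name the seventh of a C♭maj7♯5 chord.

C♭maj7♯5 is built on Cb; its 7th is a major 7th above the root.
A seventh above C uses the letter B, and the major 7th above Cb is Bb.

Bb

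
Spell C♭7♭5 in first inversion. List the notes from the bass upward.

Eb – Gbb – Bbb – Cb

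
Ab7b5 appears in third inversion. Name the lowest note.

Ab7b5 = Ab–C–Ebb–Gb. Third inversion → seventh in the bass = Gb.

Gb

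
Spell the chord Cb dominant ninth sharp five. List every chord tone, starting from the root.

C-flat, E-flat, G, B-double-flat, D-flat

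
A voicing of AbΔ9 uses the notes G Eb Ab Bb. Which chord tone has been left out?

AbΔ9 = Ab, C, Eb, G, Bb. The voicing lacks the 3rd (major 3rd), C.

C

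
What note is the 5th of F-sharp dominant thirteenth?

Root of F-sharp dominant thirteenth = F#. The 5th is a perfect 5th: F# up a perfect 5th → C#.

C#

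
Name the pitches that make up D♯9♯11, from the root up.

D♯9♯11: dominant ninth sharp eleven on D♯.
D♯ — root
F𝄪 — major 3rd
A♯ — perfect 5th
C♯ — minor 7th
E♯ — major 9th
G𝄪 — augmented 11th

D♯  F𝄪  A♯  C♯  E♯  G𝄪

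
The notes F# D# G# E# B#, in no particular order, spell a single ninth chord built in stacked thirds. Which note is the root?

Arranged so that each adjacent pair is a third by letter name: E# – G# – B# – D# – F#.
The bottom of that stack, E#, is the root (this is E# minor seventh flat nine).

E#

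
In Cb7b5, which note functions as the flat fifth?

Cb7b5 is built on C♭; its 5th is a diminished 5th above the root.
A fifth above C uses the letter G, and the diminished 5th above C♭ is G𝄫.

G𝄫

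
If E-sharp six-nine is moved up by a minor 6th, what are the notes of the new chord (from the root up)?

C# – E# – G# – A# – D#

E# up a minor 6th → C#. New chord: C# six-nine.
root → C#
3rd (major 3rd) → E#
5th (perfect 5th) → G#
6th (major 6th) → A#
9th (major 9th) → D#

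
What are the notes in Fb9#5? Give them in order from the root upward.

Fb, Ab, C, Ebb, Gb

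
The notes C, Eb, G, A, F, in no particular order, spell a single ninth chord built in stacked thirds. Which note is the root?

Arranged so that each adjacent pair is a third by letter name: F – A – C – Eb – G.
The bottom of that stack, F, is the root (this is F dominant ninth).

F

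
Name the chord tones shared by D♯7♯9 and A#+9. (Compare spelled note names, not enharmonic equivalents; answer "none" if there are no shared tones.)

A#  E##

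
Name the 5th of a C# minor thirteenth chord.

G-sharp

C# minor thirteenth is built on C-sharp; its 5th is a perfect 5th above the root.
A fifth above C uses the letter G, and the perfect 5th above C-sharp is G-sharp.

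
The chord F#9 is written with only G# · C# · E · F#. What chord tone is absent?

The full F#9 chord is F#, A#, C#, E, G#.
Comparing with the voicing, the major 3rd (3rd) — A# — is absent.

A#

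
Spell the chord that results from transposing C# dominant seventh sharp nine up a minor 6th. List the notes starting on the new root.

Transposed root: C# → A (minor 6th up). So we spell A dominant seventh sharp nine:
Root: A
Major 3rd (3rd): C#
Perfect 5th (5th): E
Minor 7th (7th): G
Augmented 9th (9th): B#

A C# E G B#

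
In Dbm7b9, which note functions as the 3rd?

Fb

Root of Dbm7b9 = Db. The 3rd is a minor 3rd: Db up a minor 3rd → Fb.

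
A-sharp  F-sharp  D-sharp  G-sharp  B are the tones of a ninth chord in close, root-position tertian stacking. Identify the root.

G-sharp

Stacking in thirds gives G-sharp – B – D-sharp – F-sharp – A-sharp, so G-sharp is the root — G-sharp minor ninth.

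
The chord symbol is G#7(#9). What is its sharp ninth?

A𝄪

G#7(#9) is built on G♯; its 9th is an augmented 9th above the root.
A second above G uses the letter A, and the augmented 9th above G♯ is A𝄪.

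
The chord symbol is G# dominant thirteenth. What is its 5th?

D-sharp

Root of G# dominant thirteenth = G-sharp. The 5th is a perfect 5th: G-sharp up a perfect 5th → D-sharp.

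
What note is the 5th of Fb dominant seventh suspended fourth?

Cb

Root of Fb dominant seventh suspended fourth = Fb. The 5th is a perfect 5th: Fb up a perfect 5th → Cb.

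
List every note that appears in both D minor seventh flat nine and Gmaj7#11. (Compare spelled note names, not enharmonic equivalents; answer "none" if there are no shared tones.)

D

D minor seventh flat nine = D, F, A, C, Eb.
Gmaj7#11 = G, B, D, F#, C#.
Shared: D.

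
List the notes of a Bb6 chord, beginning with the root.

B♭, D, F, G

Bb6: major sixth on B♭.
root → B♭
3rd (major 3rd) → D
5th (perfect 5th) → F
6th (major 6th) → G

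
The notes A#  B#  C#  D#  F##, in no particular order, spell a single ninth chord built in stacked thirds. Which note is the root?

Stacking in thirds gives B# – D# – F## – A# – C#, so B# is the root — B# minor seventh flat nine.

B#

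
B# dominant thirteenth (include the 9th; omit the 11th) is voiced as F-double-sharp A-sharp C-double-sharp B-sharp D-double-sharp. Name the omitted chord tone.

The full B# dominant thirteenth chord is B-sharp, D-double-sharp, F-double-sharp, A-sharp, C-double-sharp, G-double-sharp.
Comparing with the voicing, the major 13th (13th) — G-double-sharp — is absent.

G-double-sharp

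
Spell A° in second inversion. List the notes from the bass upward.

Eb A C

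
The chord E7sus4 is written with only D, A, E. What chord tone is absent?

B

E7sus4 = E, A, B, D. The voicing lacks the 5th (perfect 5th), B.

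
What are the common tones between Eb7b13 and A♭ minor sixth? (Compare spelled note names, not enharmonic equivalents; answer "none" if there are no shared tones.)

Eb, Cb

Eb7b13 = Eb, G, Bb, Db, Cb.
A♭ minor sixth = Ab, Cb, Eb, F.
Shared: Eb, Cb.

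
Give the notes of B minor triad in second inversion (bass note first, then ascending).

F-sharp, B, D

B minor triad = B–D–F-sharp; second inversion → fifth (F-sharp) lowest.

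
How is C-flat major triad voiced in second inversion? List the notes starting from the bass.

Gb, Cb, Eb

In root position, C-flat major triad is Cb–Eb–Gb.
Second inversion puts the fifth (Gb) in the bass.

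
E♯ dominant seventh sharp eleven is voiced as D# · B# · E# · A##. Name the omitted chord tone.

E♯ dominant seventh sharp eleven = E#, G##, B#, D#, A##. The voicing lacks the 3rd (major 3rd), G##.

G##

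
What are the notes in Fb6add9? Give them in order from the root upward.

Fb6add9 is a six-nine built on Fb.
Fb — root
Ab — major 3rd
Cb — perfect 5th
Db — major 6th
Gb — major 9th

Fb, Ab, Cb, Db, Gb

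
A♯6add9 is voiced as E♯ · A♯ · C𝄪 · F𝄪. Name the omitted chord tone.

The full A♯6add9 chord is A♯, C𝄪, E♯, F𝄪, B♯.
Comparing with the voicing, the major 9th (9th) — B♯ — is absent.

B♯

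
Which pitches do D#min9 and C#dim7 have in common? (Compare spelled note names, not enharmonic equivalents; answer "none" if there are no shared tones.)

C#

D#min9 = D#, F#, A#, C#, E#.
C#dim7 = C#, E, G, Bb.
Shared: C#.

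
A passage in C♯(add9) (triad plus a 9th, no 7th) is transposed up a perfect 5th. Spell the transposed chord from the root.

A perfect 5th up from C# is G#, so the new chord is G# added-ninth.
Root: G#
Major 3rd (3rd): B#
Perfect 5th (5th): D#
Major 9th (9th): A#

G# B# D# A#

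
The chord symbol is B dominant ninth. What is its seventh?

A

Root of B dominant ninth = B. The 7th is a minor 7th: B up a minor 7th → A.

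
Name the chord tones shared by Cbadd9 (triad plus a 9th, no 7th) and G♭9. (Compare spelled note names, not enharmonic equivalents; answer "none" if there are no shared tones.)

Cbadd9 = Cb, Eb, Gb, Db.
G♭9 = Gb, Bb, Db, Fb, Ab.
Shared: Gb, Db.

Gb, Db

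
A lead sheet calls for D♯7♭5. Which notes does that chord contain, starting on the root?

D♯7♭5 is a dominant seventh flat five built on D#.
root → D#
3rd (major 3rd) → F##
5th (diminished 5th) → A
7th (minor 7th) → C#

D#, F##, A, C#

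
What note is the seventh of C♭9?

C♭9 is built on Cb; its 7th is a minor 7th above the root.
A seventh above C uses the letter B, and the minor 7th above Cb is Bbb.

Bbb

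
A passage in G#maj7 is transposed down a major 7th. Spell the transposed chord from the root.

A  C#  E  G#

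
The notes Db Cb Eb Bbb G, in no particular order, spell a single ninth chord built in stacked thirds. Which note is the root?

Cb

Arranged so that each adjacent pair is a third by letter name: Cb – Eb – G – Bbb – Db.
The bottom of that stack, Cb, is the root (this is Cb dominant ninth sharp five).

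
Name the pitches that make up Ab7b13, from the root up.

Ab7b13: dominant seventh flat thirteen on Ab.
- root: Ab
- major 3rd: C
- perfect 5th: Eb
- minor 7th: Gb
- minor 13th: Fb

Ab, C, Eb, Gb, Fb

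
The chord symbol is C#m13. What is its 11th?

C#m13 is built on C#; its 11th is a perfect 11th above the root.
A fourth above C uses the letter F, and the perfect 11th above C# is F#.

F#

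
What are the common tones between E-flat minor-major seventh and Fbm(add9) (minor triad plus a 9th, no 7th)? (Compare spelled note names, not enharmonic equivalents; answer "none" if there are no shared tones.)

E-flat minor-major seventh: E♭ G♭ B♭ D
Fbm(add9): F♭ A𝄫 C♭ G♭
Common to both → G♭.

G♭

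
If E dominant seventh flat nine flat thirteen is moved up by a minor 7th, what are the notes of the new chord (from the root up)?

A minor 7th up from E is D, so the new chord is D dominant seventh flat nine flat thirteen.
Root: D
Major 3rd (3rd): F#
Perfect 5th (5th): A
Minor 7th (7th): C
Minor 9th (9th): Eb
Minor 13th (13th): Bb

D  F#  A  C  Eb  Bb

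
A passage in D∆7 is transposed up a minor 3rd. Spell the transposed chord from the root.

D up a minor 3rd → F. New chord: F major seventh.
Root: F
Major 3rd (3rd): A
Perfect 5th (5th): C
Major 7th (7th): E

F A C E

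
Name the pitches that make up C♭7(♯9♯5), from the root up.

C♭7(♯9♯5): dominant seventh sharp nine sharp five on Cb.
root → Cb
3rd (major 3rd) → Eb
5th (augmented 5th) → G
7th (minor 7th) → Bbb
9th (augmented 9th) → D

Cb, Eb, G, Bbb, D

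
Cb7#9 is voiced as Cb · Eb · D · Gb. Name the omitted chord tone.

The full Cb7#9 chord is Cb, Eb, Gb, Bbb, D.
Comparing with the voicing, the minor 7th (7th) — Bbb — is absent.

Bbb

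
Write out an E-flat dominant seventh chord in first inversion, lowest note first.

In root position, E-flat dominant seventh is E-flat–G–B-flat–D-flat.
First inversion puts the third (G) in the bass.

G B-flat D-flat E-flat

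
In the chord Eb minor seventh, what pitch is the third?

Gb

Root of Eb minor seventh = Eb. The 3rd is a minor 3rd: Eb up a minor 3rd → Gb.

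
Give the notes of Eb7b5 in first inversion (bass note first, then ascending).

G – Bbb – Db – Eb

In root position, Eb7b5 is Eb–G–Bbb–Db.
First inversion puts the third (G) in the bass.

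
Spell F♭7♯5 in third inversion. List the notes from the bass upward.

Ebb, Fb, Ab, C

F♭7♯5 = Fb–Ab–C–Ebb; third inversion → seventh (Ebb) lowest.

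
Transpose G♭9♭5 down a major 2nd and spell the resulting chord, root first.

Fb – Ab – Cbb – Ebb – Gb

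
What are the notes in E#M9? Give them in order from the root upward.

E♯  G𝄪  B♯  D𝄪  F𝄪

E#M9 is a major ninth built on E♯.
root → E♯
3rd (major 3rd) → G𝄪
5th (perfect 5th) → B♯
7th (major 7th) → D𝄪
9th (major 9th) → F𝄪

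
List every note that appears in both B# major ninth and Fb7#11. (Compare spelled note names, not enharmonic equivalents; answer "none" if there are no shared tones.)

none

B# major ninth: B# D## F## A## C##
Fb7#11: Fb Ab Cb Ebb Bb
Common to both → none.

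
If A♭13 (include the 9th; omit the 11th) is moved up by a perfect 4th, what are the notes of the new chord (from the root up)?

A perfect 4th up from Ab is Db, so the new chord is Db dominant thirteenth.
Root: Db
Major 3rd (3rd): F
Perfect 5th (5th): Ab
Minor 7th (7th): Cb
Major 9th (9th): Eb
Major 13th (13th): Bb

Db  F  Ab  Cb  Eb  Bb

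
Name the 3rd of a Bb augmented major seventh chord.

Root of Bb augmented major seventh = Bb. The 3rd is a major 3rd: Bb up a major 3rd → D.

D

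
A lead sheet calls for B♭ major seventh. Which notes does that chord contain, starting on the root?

B♭ major seventh: major seventh on B-flat.
root → B-flat
3rd (major 3rd) → D
5th (perfect 5th) → F
7th (major 7th) → A

B-flat D F A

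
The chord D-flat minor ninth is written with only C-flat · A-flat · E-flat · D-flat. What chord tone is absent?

D-flat minor ninth = D-flat, F-flat, A-flat, C-flat, E-flat. The voicing lacks the 3rd (minor 3rd), F-flat.

F-flat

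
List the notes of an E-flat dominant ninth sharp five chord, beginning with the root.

Root E-flat, quality dominant ninth sharp five:
E-flat — root
G — major 3rd
B — augmented 5th
D-flat — minor 7th
F — major 9th

E-flat, G, B, D-flat, F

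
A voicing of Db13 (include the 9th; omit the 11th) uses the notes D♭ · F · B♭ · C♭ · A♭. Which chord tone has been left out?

E♭

The full Db13 chord is D♭, F, A♭, C♭, E♭, B♭.
Comparing with the voicing, the major 9th (9th) — E♭ — is absent.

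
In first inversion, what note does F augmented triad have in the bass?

A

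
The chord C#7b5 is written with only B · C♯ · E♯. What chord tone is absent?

C#7b5 = C♯, E♯, G, B. The voicing lacks the 5th (diminished 5th), G.

G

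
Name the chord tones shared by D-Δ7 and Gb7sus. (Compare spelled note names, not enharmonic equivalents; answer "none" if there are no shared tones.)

D-Δ7 = D, F, A, C#.
Gb7sus = Gb, Cb, Db, Fb.
Shared: none.

none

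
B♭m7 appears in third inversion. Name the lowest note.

Ab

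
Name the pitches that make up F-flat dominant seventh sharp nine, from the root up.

Fb, Ab, Cb, Ebb, G

Root Fb, quality dominant seventh sharp nine:
Fb — root
Ab — major 3rd
Cb — perfect 5th
Ebb — minor 7th
G — augmented 9th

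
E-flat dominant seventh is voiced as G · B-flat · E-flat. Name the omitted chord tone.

D-flat

E-flat dominant seventh = E-flat, G, B-flat, D-flat. The voicing lacks the 7th (minor 7th), D-flat.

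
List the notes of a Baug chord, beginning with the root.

Root B, quality augmented triad:
B — root
D# — major 3rd
F## — augmented 5th

B – D# – F##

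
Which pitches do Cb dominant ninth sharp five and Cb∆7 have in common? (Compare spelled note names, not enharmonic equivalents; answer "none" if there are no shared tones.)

Cb dominant ninth sharp five: Cb Eb G Bbb Db
Cb∆7: Cb Eb Gb Bb
Common to both → Cb, Eb.

Cb, Eb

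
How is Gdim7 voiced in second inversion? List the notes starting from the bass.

Gdim7 = G–Bb–Db–Fb; second inversion → fifth (Db) lowest.

Db  Fb  G  Bb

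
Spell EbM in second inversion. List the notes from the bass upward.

B♭  E♭  G

EbM = E♭–G–B♭; second inversion → fifth (B♭) lowest.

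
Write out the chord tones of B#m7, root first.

Root B#, quality minor seventh:
B# — root
D# — minor 3rd
F## — perfect 5th
A# — minor 7th

B#, D#, F##, A#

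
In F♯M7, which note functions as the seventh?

E#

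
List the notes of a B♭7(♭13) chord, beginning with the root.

Root Bb, quality dominant seventh flat thirteen:
Bb — root
D — major 3rd
F — perfect 5th
Ab — minor 7th
Gb — minor 13th

Bb D F Ab Gb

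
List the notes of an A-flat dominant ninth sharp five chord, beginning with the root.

A-flat – C – E – G-flat – B-flat

Root A-flat, quality dominant ninth sharp five:
Root: A-flat
Major 3rd (3rd): C
Augmented 5th (5th): E
Minor 7th (7th): G-flat
Major 9th (9th): B-flat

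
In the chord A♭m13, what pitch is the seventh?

G♭

A♭m13 is built on A♭; its 7th is a minor 7th above the root.
A seventh above A uses the letter G, and the minor 7th above A♭ is G♭.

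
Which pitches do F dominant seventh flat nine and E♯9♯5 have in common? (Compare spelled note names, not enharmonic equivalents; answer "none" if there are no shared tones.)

F dominant seventh flat nine = F, A, C, E♭, G♭.
E♯9♯5 = E♯, G𝄪, B𝄪, D♯, F𝄪.
Shared: none.

none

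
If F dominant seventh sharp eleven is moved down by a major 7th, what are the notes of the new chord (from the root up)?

A major 7th down from F is G-flat, so the new chord is G-flat dominant seventh sharp eleven.
Root: G-flat
Major 3rd (3rd): B-flat
Perfect 5th (5th): D-flat
Minor 7th (7th): F-flat
Augmented 11th (11th): C

G-flat – B-flat – D-flat – F-flat – C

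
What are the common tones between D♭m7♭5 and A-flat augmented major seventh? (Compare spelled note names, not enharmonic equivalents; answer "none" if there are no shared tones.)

D♭m7♭5 = D♭, F♭, A𝄫, C♭.
A-flat augmented major seventh = A♭, C, E, G.
Shared: none.

none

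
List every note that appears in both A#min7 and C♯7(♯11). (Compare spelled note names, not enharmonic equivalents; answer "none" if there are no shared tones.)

C#, E#, G#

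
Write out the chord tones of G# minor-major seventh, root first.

G-sharp, B, D-sharp, F-double-sharp

G# minor-major seventh is a minor-major seventh built on G-sharp.
root → G-sharp
3rd (minor 3rd) → B
5th (perfect 5th) → D-sharp
7th (major 7th) → F-double-sharp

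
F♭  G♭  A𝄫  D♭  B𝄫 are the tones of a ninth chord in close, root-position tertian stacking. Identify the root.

G♭

Stacking in thirds gives G♭ – B𝄫 – D♭ – F♭ – A𝄫, so G♭ is the root — G♭ minor seventh flat nine.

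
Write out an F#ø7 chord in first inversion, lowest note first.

F#ø7 = F#–A–C–E; first inversion → third (A) lowest.

A, C, E, F#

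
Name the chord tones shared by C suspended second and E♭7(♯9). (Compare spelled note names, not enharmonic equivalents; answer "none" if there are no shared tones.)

C suspended second = C, D, G.
E♭7(♯9) = E♭, G, B♭, D♭, F♯.
Shared: G.

G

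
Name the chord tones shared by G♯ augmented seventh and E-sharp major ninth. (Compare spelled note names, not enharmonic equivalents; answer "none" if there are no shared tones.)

G♯ augmented seventh = G-sharp, B-sharp, D-double-sharp, F-sharp.
E-sharp major ninth = E-sharp, G-double-sharp, B-sharp, D-double-sharp, F-double-sharp.
Shared: B-sharp, D-double-sharp.

B-sharp D-double-sharp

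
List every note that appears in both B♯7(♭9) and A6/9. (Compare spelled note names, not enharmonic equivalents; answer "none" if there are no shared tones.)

C#

B♯7(♭9): B# D## F## A# C#
A6/9: A C# E F# B
Common to both → C#.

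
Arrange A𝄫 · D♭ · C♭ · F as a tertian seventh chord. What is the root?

Arranged so that each adjacent pair is a third by letter name: D♭ – F – A𝄫 – C♭.
The bottom of that stack, D♭, is the root (this is D♭ dominant seventh flat five).

D♭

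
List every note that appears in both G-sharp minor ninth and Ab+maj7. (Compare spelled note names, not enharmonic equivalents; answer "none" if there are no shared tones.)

G-sharp minor ninth: G# B D# F# A#
Ab+maj7: Ab C E G
Common to both → none.

none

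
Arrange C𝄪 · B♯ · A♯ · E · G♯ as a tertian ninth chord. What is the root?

A♯

Arranged so that each adjacent pair is a third by letter name: A♯ – C𝄪 – E – G♯ – B♯.
The bottom of that stack, A♯, is the root (this is A♯ dominant ninth flat five).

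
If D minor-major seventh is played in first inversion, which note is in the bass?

F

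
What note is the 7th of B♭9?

A♭

B♭9 is built on B♭; its 7th is a minor 7th above the root.
A seventh above B uses the letter A, and the minor 7th above B♭ is A♭.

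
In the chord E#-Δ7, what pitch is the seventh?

Root of E#-Δ7 = E♯. The 7th is a major 7th: E♯ up a major 7th → D𝄪.

D𝄪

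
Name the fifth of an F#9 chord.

C#

Root of F#9 = F#. The 5th is a perfect 5th: F# up a perfect 5th → C#.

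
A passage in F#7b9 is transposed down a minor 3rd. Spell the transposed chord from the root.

D# F## A# C# E

A minor 3rd down from F# is D#, so the new chord is D# dominant seventh flat nine.
D# — root
F## — major 3rd
A# — perfect 5th
C# — minor 7th
E — minor 9th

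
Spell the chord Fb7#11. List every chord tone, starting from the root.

Fb, Ab, Cb, Ebb, Bb

Root Fb, quality dominant seventh sharp eleven:
Root: Fb
Major 3rd (3rd): Ab
Perfect 5th (5th): Cb
Minor 7th (7th): Ebb
Augmented 11th (11th): Bb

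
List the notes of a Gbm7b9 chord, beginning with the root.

Gbm7b9: minor seventh flat nine on Gb.
Root: Gb
Minor 3rd (3rd): Bbb
Perfect 5th (5th): Db
Minor 7th (7th): Fb
Minor 9th (9th): Abb

Gb Bbb Db Fb Abb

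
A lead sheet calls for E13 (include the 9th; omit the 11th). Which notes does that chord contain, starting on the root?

E, G♯, B, D, F♯, C♯

E13: dominant thirteenth on E.
root → E
3rd (major 3rd) → G♯
5th (perfect 5th) → B
7th (minor 7th) → D
9th (major 9th) → F♯
13th (major 13th) → C♯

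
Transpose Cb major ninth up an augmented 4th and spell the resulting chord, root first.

C-flat up an augmented 4th → F. New chord: F major ninth.
Root: F
Major 3rd (3rd): A
Perfect 5th (5th): C
Major 7th (7th): E
Major 9th (9th): G

F, A, C, E, G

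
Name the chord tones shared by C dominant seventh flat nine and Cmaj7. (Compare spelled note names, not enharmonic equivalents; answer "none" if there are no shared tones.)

C dominant seventh flat nine: C E G Bb Db
Cmaj7: C E G B
Common to both → C, E, G.

C  E  G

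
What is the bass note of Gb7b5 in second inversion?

Gb7b5 = Gb–Bb–Dbb–Fb. Second inversion → fifth in the bass = Dbb.

Dbb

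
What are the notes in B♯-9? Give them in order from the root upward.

B♯-9 is a minor ninth built on B#.
root → B#
3rd (minor 3rd) → D#
5th (perfect 5th) → F##
7th (minor 7th) → A#
9th (major 9th) → C##

B#  D#  F##  A#  C##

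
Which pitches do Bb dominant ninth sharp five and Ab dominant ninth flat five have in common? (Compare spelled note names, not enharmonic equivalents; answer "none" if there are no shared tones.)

B-flat, A-flat, C

Bb dominant ninth sharp five = B-flat, D, F-sharp, A-flat, C.
Ab dominant ninth flat five = A-flat, C, E-double-flat, G-flat, B-flat.
Shared: B-flat, A-flat, C.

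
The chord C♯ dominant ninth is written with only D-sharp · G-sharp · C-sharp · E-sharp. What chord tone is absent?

B

The full C♯ dominant ninth chord is C-sharp, E-sharp, G-sharp, B, D-sharp.
Comparing with the voicing, the minor 7th (7th) — B — is absent.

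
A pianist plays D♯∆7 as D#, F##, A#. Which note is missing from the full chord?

The full D♯∆7 chord is D#, F##, A#, C##.
Comparing with the voicing, the major 7th (7th) — C## — is absent.

C##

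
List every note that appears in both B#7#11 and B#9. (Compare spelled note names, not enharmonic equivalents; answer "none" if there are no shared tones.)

B#7#11: B# D## F## A# E##
B#9: B# D## F## A# C##
Common to both → B#, D##, F##, A#.

B#  D##  F##  A#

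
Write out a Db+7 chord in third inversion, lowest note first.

In root position, Db+7 is Db–F–A–Cb.
Third inversion puts the seventh (Cb) in the bass.

Cb, Db, F, A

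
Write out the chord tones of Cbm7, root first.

Cbm7 is a minor seventh built on Cb.
Cb — root
Ebb — minor 3rd
Gb — perfect 5th
Bbb — minor 7th

Cb – Ebb – Gb – Bbb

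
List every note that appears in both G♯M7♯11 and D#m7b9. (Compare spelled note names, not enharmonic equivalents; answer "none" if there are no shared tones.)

G♯M7♯11 = G♯, B♯, D♯, F𝄪, C𝄪.
D#m7b9 = D♯, F♯, A♯, C♯, E.
Shared: D♯.

D♯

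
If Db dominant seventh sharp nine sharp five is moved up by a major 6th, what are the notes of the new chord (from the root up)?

A major 6th up from Db is Bb, so the new chord is Bb dominant seventh sharp nine sharp five.
Bb — root
D — major 3rd
F# — augmented 5th
Ab — minor 7th
C# — augmented 9th

Bb – D – F# – Ab – C#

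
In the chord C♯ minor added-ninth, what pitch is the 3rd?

E

Root of C♯ minor added-ninth = C-sharp. The 3rd is a minor 3rd: C-sharp up a minor 3rd → E.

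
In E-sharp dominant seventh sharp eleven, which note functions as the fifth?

E-sharp dominant seventh sharp eleven is built on E-sharp; its 5th is a perfect 5th above the root.
A fifth above E uses the letter B, and the perfect 5th above E-sharp is B-sharp.

B-sharp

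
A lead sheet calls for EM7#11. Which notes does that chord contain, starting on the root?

E, G#, B, D#, A#

EM7#11 is a major seventh sharp eleven built on E.
- root: E
- major 3rd: G#
- perfect 5th: B
- major 7th: D#
- augmented 11th: A#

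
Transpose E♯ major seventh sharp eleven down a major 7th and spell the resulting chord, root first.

F#, A#, C#, E#, B#

E# down a major 7th → F#. New chord: F# major seventh sharp eleven.
F# — root
A# — major 3rd
C# — perfect 5th
E# — major 7th
B# — augmented 11th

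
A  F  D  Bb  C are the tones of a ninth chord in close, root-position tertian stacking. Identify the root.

Arranged so that each adjacent pair is a third by letter name: Bb – D – F – A – C.
The bottom of that stack, Bb, is the root (this is Bb major ninth).

Bb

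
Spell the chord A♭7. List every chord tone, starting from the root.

Ab – C – Eb – Gb

A♭7: dominant seventh on Ab.
- root: Ab
- major 3rd: C
- perfect 5th: Eb
- minor 7th: Gb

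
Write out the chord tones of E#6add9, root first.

E#6add9 is a six-nine built on E#.
root → E#
3rd (major 3rd) → G##
5th (perfect 5th) → B#
6th (major 6th) → C##
9th (major 9th) → F##

E#, G##, B#, C##, F##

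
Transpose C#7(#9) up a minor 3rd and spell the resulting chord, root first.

E G# B D F##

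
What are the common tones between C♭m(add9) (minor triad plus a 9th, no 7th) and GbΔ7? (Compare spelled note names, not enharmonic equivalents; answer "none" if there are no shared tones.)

C♭m(add9) = Cb, Ebb, Gb, Db.
GbΔ7 = Gb, Bb, Db, F.
Shared: Gb, Db.

Gb  Db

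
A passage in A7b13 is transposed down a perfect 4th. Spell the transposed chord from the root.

E – G# – B – D – C

A down a perfect 4th → E. New chord: E dominant seventh flat thirteen.
- root: E
- major 3rd: G#
- perfect 5th: B
- minor 7th: D
- minor 13th: C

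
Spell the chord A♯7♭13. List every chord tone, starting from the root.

A♯, C𝄪, E♯, G♯, F♯

A♯7♭13: dominant seventh flat thirteen on A♯.
root → A♯
3rd (major 3rd) → C𝄪
5th (perfect 5th) → E♯
7th (minor 7th) → G♯
13th (minor 13th) → F♯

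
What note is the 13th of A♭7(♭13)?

F♭

Root of A♭7(♭13) = A♭. The 13th is a minor 13th: A♭ up a minor 13th → F♭.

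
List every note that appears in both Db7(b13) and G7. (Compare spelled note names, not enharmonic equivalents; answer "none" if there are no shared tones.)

Db7(b13) = Db, F, Ab, Cb, Bbb.
G7 = G, B, D, F.
Shared: F.

F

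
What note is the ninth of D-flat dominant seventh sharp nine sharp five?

D-flat dominant seventh sharp nine sharp five is built on D-flat; its 9th is an augmented 9th above the root.
A second above D uses the letter E, and the augmented 9th above D-flat is E.

E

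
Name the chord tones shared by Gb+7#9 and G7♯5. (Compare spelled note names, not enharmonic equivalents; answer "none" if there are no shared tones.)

none

Gb+7#9 = G♭, B♭, D, F♭, A.
G7♯5 = G, B, D♯, F.
Shared: none.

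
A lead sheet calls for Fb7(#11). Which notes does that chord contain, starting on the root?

Fb7(#11): dominant seventh sharp eleven on F♭.
root → F♭
3rd (major 3rd) → A♭
5th (perfect 5th) → C♭
7th (minor 7th) → E𝄫
11th (augmented 11th) → B♭

F♭, A♭, C♭, E𝄫, B♭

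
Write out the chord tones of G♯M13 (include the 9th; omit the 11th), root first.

G# B# D# F## A# E#

G♯M13 is a major thirteenth built on G#.
G# — root
B# — major 3rd
D# — perfect 5th
F## — major 7th
A# — major 9th
E# — major 13th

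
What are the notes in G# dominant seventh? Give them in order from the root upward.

G-sharp – B-sharp – D-sharp – F-sharp

G# dominant seventh: dominant seventh on G-sharp.
G-sharp — root
B-sharp — major 3rd
D-sharp — perfect 5th
F-sharp — minor 7th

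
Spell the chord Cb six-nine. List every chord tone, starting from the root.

Root C-flat, quality six-nine:
root → C-flat
3rd (major 3rd) → E-flat
5th (perfect 5th) → G-flat
6th (major 6th) → A-flat
9th (major 9th) → D-flat

C-flat E-flat G-flat A-flat D-flat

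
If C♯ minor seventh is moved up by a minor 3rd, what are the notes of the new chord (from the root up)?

A minor 3rd up from C-sharp is E, so the new chord is E minor seventh.
root → E
3rd (minor 3rd) → G
5th (perfect 5th) → B
7th (minor 7th) → D

E, G, B, D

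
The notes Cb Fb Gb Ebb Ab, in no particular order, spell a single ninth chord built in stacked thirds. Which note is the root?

Stacking in thirds gives Fb – Ab – Cb – Ebb – Gb, so Fb is the root — Fb dominant ninth.

Fb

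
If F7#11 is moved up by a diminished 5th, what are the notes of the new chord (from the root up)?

Cb  Eb  Gb  Bbb  F

A diminished 5th up from F is Cb, so the new chord is Cb dominant seventh sharp eleven.
root → Cb
3rd (major 3rd) → Eb
5th (perfect 5th) → Gb
7th (minor 7th) → Bbb
11th (augmented 11th) → F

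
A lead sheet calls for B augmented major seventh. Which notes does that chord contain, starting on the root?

B, D♯, F𝄪, A♯

B augmented major seventh: augmented major seventh on B.
B — root
D♯ — major 3rd
F𝄪 — augmented 5th
A♯ — major 7th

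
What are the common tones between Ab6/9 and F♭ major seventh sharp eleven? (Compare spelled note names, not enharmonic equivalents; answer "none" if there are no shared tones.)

Ab6/9 = Ab, C, Eb, F, Bb.
F♭ major seventh sharp eleven = Fb, Ab, Cb, Eb, Bb.
Shared: Ab, Eb, Bb.

Ab, Eb, Bb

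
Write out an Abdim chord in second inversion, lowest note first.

E𝄫 A♭ C♭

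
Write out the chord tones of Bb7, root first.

Bb, D, F, Ab

Root Bb, quality dominant seventh:
Bb — root
D — major 3rd
F — perfect 5th
Ab — minor 7th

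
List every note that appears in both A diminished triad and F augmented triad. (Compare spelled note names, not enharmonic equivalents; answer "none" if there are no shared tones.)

A

A diminished triad = A, C, E-flat.
F augmented triad = F, A, C-sharp.
Shared: A.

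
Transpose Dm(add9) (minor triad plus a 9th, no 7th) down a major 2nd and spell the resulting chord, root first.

A major 2nd down from D is C, so the new chord is C minor added-ninth.
C — root
Eb — minor 3rd
G — perfect 5th
D — major 9th

C Eb G D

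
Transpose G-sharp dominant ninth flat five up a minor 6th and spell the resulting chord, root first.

E G-sharp B-flat D F-sharp

Transposed root: G-sharp → E (minor 6th up). So we spell E dominant ninth flat five:
root → E
3rd (major 3rd) → G-sharp
5th (diminished 5th) → B-flat
7th (minor 7th) → D
9th (major 9th) → F-sharp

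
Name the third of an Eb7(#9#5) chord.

G

Eb7(#9#5) is built on E♭; its 3rd is a major 3rd above the root.
A third above E uses the letter G, and the major 3rd above E♭ is G.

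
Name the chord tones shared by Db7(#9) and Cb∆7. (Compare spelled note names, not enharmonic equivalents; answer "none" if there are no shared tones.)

C♭

Db7(#9) = D♭, F, A♭, C♭, E.
Cb∆7 = C♭, E♭, G♭, B♭.
Shared: C♭.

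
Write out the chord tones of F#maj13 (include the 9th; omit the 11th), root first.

F#maj13 is a major thirteenth built on F#.
root → F#
3rd (major 3rd) → A#
5th (perfect 5th) → C#
7th (major 7th) → E#
9th (major 9th) → G#
13th (major 13th) → D#

F#  A#  C#  E#  G#  D#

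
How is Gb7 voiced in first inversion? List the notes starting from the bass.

Gb7 = Gb–Bb–Db–Fb; first inversion → third (Bb) lowest.

Bb, Db, Fb, Gb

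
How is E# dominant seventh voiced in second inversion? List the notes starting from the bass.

In root position, E# dominant seventh is E♯–G𝄪–B♯–D♯.
Second inversion puts the fifth (B♯) in the bass.

B♯, D♯, E♯, G𝄪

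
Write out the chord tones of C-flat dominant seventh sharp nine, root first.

C-flat – E-flat – G-flat – B-double-flat – D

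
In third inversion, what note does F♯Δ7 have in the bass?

F♯Δ7 in root position is F#–A#–C#–E#.
Third inversion places the seventh in the bass, which is E#.

E#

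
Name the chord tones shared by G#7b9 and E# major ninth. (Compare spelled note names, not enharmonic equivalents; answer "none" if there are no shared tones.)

B#

G#7b9 = G#, B#, D#, F#, A.
E# major ninth = E#, G##, B#, D##, F##.
Shared: B#.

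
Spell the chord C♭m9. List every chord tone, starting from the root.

C♭, E𝄫, G♭, B𝄫, D♭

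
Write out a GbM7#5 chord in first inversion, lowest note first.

In root position, GbM7#5 is Gb–Bb–D–F.
First inversion puts the third (Bb) in the bass.

Bb, D, F, Gb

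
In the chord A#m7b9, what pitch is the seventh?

G#

Root of A#m7b9 = A#. The 7th is a minor 7th: A# up a minor 7th → G#.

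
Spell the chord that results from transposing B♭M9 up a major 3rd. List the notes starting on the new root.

A major 3rd up from B♭ is D, so the new chord is D major ninth.
root → D
3rd (major 3rd) → F♯
5th (perfect 5th) → A
7th (major 7th) → C♯
9th (major 9th) → E

D, F♯, A, C♯, E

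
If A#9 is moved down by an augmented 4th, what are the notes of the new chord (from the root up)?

An augmented 4th down from A♯ is E, so the new chord is E dominant ninth.
E — root
G♯ — major 3rd
B — perfect 5th
D — minor 7th
F♯ — major 9th

E, G♯, B, D, F♯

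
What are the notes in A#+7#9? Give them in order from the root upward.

A♯, C𝄪, E𝄪, G♯, B𝄪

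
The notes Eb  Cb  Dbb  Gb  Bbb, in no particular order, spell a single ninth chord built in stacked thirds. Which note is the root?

Cb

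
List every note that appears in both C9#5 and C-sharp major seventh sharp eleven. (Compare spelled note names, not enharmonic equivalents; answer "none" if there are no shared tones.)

C9#5: C E G♯ B♭ D
C-sharp major seventh sharp eleven: C♯ E♯ G♯ B♯ F𝄪
Common to both → G♯.

G♯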